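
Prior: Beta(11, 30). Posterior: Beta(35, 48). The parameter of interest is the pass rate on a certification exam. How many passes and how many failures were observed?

Beta is conjugate to the binomial likelihood: posterior = Beta(a+s, b+f).
Match parameters: s=35−11=24, f=48−30=18.

24 passes and 18 failures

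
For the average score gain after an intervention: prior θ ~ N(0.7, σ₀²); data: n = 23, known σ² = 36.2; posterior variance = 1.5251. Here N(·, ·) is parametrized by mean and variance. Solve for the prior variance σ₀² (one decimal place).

For the Normal–Normal model with known σ², precisions add: τ_n = τ₀ + n/σ².
So 1/σ₀² = 1/1.5251 − 23/36.2 = 0.655695 − 0.635359 = 0.020336.
Hence σ₀² = 1/0.020336 ≈ 49.2.

σ₀² = 49.2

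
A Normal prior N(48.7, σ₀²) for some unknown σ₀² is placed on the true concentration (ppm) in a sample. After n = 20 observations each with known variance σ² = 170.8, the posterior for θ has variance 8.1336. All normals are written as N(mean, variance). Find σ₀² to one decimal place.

σ₀² = 170.9

Posterior precision equals prior precision plus data precision: 1/σ_n² = 1/σ₀² + n/σ².
So 1/σ₀² = 1/8.1336 − 20/170.8 = 0.122947 − 0.117096 = 0.005851.
Hence σ₀² = 1/0.005851 ≈ 170.9.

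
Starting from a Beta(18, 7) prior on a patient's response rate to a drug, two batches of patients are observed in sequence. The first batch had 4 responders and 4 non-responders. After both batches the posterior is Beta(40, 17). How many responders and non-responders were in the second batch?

Because Beta–binomial updating is additive in the counts, the combined data contributed (α_post−α_prior, β_post−β_prior) successes and failures.
Total across both batches: 40−18=22 responders, 17−7=10 non-responders.
Subtract the first batch: 22−4=18 responders and 10−4=6 non-responders.

18 responders and 6 non-responders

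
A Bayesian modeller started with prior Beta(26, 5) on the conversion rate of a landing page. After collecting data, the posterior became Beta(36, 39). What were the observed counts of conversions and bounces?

Beta is conjugate to the binomial likelihood: posterior = Beta(α+s, β+f).
So s = 36 − 26 = 10 and f = 39 − 5 = 34.

10 conversions and 34 bounces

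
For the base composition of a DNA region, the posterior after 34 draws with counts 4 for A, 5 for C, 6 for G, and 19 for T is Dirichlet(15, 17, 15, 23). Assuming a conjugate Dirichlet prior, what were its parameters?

Dirichlet(11, 12, 9, 4)

For a Dirichlet(α) prior with multinomial counts c, the posterior is Dirichlet(α + c) componentwise.
Subtract each count from the matching posterior parameter: 15−4=11, 17−5=12, 15−6=9, 23−19=4.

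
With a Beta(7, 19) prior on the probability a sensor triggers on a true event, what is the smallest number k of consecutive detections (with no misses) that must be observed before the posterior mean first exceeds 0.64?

k = 27

After k detections and 0 misses the posterior is Beta(7+k, 19), with mean (7+k)/(7+19+k).
Set (7+k)/(26+k) > 0.64 and solve: k > (0.64·26 − 7)/(1 − 0.64) = 26.778.
The smallest integer exceeding 26.778 is 27.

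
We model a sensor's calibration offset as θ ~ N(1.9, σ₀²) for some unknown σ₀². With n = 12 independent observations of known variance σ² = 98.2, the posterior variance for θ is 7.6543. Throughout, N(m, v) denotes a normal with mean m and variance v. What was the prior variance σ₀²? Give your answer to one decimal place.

Posterior precision equals prior precision plus data precision: 1/σ_n² = 1/σ₀² + n/σ².
So 1/σ₀² = 1/7.6543 − 12/98.2 = 0.130646 − 0.122200 = 0.008446.
Hence σ₀² = 1/0.008446 ≈ 118.4.

σ₀² = 118.4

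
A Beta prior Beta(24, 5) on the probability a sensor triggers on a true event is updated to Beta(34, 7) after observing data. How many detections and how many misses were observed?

10 detections and 2 misses

A Beta(α, β) prior with s successes and f failures in binomial data gives a Beta(α+s, β+f) posterior.
So s = 34 − 24 = 10 and f = 7 − 5 = 2.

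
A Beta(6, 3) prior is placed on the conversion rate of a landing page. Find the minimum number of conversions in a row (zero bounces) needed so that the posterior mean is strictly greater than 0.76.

k = 4

After k conversions and 0 bounces the posterior is Beta(6+k, 3), with mean (6+k)/(6+3+k).
Set (6+k)/(9+k) > 0.76 and solve: k > (0.76·9 − 6)/(1 − 0.76) = 3.500.
The smallest integer exceeding 3.500 is 4.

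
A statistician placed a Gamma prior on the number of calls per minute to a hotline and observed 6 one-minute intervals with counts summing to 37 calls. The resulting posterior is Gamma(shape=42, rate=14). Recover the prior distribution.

Gamma–Poisson conjugacy: posterior shape = α + Σxᵢ, posterior rate = β + n.
So α = 42 − 37 = 5 and β = 14 − 6 = 8.

Gamma(shape=5, rate=8)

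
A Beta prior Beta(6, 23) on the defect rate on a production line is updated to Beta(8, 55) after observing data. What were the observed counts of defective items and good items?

2 defective items and 32 good items

Under Beta–binomial conjugacy the posterior parameters are (a+s, b+f).
Match parameters: s=8−6=2, f=55−23=32.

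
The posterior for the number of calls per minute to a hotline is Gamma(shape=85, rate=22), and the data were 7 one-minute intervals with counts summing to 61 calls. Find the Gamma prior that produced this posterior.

Gamma(shape=24, rate=15)

Gamma–Poisson conjugacy: posterior shape = α + Σxᵢ, posterior rate = β + n.
So α = 85 − 61 = 24 and β = 22 − 7 = 15.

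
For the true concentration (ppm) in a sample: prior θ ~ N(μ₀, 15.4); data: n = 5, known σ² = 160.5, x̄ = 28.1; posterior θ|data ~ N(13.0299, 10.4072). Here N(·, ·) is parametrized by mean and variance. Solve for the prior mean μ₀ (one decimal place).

μ₀ = 5.8

With known observation variance, the Normal–Normal posterior has precision τ_n = τ₀ + n/σ² and mean μ_n = (τ₀μ₀ + (n/σ²)x̄)/τ_n.
Here τ₀ = 1/15.4 = 0.064935 and τ_data = 5/160.5 = 0.031153, so τ_n = 0.096088.
Rearranging for μ₀: μ₀ = (μ_n·τ_n − τ_data·x̄)/τ₀ = (13.0299·0.096088 − 0.031153·28.1) / 0.064935 = 0.376618/0.064935 ≈ 5.8.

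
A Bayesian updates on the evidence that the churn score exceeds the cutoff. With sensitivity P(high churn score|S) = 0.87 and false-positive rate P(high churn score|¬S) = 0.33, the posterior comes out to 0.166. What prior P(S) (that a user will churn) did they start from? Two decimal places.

In odds form, posterior odds = prior odds × likelihood ratio, so prior odds = posterior odds ÷ LR.
Posterior odds = 0.166/(1−0.166) = 0.1990. LR = 0.87/0.33 = 2.6364.
Prior odds = 0.1990/2.6364 = 0.0755, so P(S) = 0.0755/(1+0.0755) ≈ 0.07.

P(S) = 0.07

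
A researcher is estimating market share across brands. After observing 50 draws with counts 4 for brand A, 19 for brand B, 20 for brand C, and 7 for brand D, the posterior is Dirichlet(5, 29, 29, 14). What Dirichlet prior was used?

Dirichlet(1, 10, 9, 7)

For a Dirichlet(α) prior with multinomial counts c, the posterior is Dirichlet(α + c) componentwise.
Subtract each count from the matching posterior parameter: 5−4=1, 29−19=10, 29−20=9, 14−7=7.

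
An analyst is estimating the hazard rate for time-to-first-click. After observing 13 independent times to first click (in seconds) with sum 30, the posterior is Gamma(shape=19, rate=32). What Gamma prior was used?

Gamma(shape=6, rate=2)

For an exponential likelihood with a Gamma(α, β) prior on the rate, n observations with total T give posterior Gamma(α+n, β+T).
So α = 19 − 13 = 6 and β = 32 − 30 = 2.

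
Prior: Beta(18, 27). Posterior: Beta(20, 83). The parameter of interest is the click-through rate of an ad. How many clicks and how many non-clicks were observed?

A Beta(a, b) prior with s successes and f failures in binomial data gives a Beta(a+s, b+f) posterior.
Match parameters: s=20−18=2, f=83−27=56.

2 clicks and 56 non-clicks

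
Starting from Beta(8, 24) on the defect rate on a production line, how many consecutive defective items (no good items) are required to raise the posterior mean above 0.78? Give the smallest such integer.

After k defective items and 0 good items the posterior is Beta(8+k, 24), with mean (8+k)/(8+24+k).
Set (8+k)/(32+k) > 0.78 and solve: k > (0.78·32 − 8)/(1 − 0.78) = 77.091.
The smallest integer exceeding 77.091 is 78.

k = 78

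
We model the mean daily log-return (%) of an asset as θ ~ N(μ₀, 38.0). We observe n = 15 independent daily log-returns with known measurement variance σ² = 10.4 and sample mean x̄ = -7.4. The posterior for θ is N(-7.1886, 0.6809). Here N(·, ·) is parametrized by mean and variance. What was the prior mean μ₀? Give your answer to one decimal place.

With known observation variance, the Normal–Normal posterior has precision τ_n = τ₀ + n/σ² and mean μ_n = (τ₀μ₀ + (n/σ²)x̄)/τ_n.
Here τ₀ = 1/38.0 = 0.026316 and τ_data = 15/10.4 = 1.442308, so τ_n = 1.468624.
Rearranging for μ₀: μ₀ = (μ_n·τ_n − τ_data·x̄)/τ₀ = (-7.1886·1.468624 − 1.442308·-7.4) / 0.026316 = 0.115729/0.026316 ≈ 4.4.

μ₀ = 4.4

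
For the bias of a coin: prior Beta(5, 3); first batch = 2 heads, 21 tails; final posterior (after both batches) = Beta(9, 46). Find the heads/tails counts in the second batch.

Sequential conjugate updates are equivalent to a single update on the pooled data, so total successes = posterior α − prior α and total failures = posterior β − prior β.
Total across both batches: 9−5=4 heads, 46−3=43 tails.
Subtract the first batch: 4−2=2 heads and 43−21=22 tails.

2 heads and 22 tails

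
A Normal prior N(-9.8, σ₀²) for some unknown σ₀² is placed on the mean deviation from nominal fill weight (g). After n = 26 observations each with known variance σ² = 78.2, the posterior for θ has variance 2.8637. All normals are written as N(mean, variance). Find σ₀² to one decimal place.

For the Normal–Normal model with known σ², precisions add: τ_n = τ₀ + n/σ².
So 1/σ₀² = 1/2.8637 − 26/78.2 = 0.349199 − 0.332481 = 0.016718.
Hence σ₀² = 1/0.016718 ≈ 59.8.

σ₀² = 59.8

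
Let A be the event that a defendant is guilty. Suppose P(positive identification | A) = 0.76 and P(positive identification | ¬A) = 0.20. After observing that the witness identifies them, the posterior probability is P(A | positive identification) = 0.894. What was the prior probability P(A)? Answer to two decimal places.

P(A) = 0.69

Bayes' rule in odds form gives O(A|E) = O(A)·[P(E|A)/P(E|¬A)], hence O(A) = O(A|E)/LR.
Posterior odds = 0.894/(1−0.894) = 8.4340. LR = 0.76/0.20 = 3.8000.
Prior odds = 8.4340/3.8000 = 2.2195, so P(A) = 2.2195/(1+2.2195) ≈ 0.69.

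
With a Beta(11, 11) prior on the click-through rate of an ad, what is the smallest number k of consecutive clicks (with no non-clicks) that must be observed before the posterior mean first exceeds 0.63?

k = 8

After k clicks and 0 non-clicks the posterior is Beta(11+k, 11), with mean (11+k)/(11+11+k).
Set (11+k)/(22+k) > 0.63 and solve: k > (0.63·22 − 11)/(1 − 0.63) = 7.730.
The smallest integer exceeding 7.730 is 8, and checking k=8: (19)/(30) = 0.6333 > 0.63.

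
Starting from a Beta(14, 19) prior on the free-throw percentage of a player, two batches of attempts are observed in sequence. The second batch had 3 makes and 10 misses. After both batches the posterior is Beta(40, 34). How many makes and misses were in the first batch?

23 makes and 5 misses

Sequential conjugate updates are equivalent to a single update on the pooled data, so total successes = posterior α − prior α and total failures = posterior β − prior β.
Total across both batches: 40−14=26 makes, 34−19=15 misses.
Subtract the second batch: 26−3=23 makes and 15−10=5 misses.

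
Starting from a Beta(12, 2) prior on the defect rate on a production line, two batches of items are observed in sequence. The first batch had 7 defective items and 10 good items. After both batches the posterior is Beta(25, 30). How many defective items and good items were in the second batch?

Because Beta–binomial updating is additive in the counts, the combined data contributed (α_post−α_prior, β_post−β_prior) successes and failures.
Total across both batches: 25−12=13 defective items, 30−2=28 good items.
Subtract the first batch: 13−7=6 defective items and 28−10=18 good items.

6 defective items and 18 good items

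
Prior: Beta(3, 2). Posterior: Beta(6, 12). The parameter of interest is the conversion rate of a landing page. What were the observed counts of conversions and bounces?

Under Beta–binomial conjugacy the posterior parameters are (α+s, β+f).
So s = 6 − 3 = 3 and f = 12 − 2 = 10.

3 conversions and 10 bounces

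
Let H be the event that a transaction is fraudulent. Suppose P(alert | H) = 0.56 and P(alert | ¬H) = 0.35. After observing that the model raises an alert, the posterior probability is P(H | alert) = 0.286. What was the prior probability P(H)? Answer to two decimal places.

In odds form, posterior odds = prior odds × likelihood ratio, so prior odds = posterior odds ÷ LR.
Posterior odds = 0.286/(1−0.286) = 0.4006. LR = 0.56/0.35 = 1.6000.
Prior odds = 0.4006/1.6000 = 0.2504, so P(H) = 0.2504/(1+0.2504) ≈ 0.20.

P(H) = 0.20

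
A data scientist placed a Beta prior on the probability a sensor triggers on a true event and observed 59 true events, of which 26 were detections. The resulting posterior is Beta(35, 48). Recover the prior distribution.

Beta(9, 15)

Under Beta–binomial conjugacy the posterior parameters are (a+s, b+f).
So a = 35 − 26 = 9 and b = 48 − 33 = 15.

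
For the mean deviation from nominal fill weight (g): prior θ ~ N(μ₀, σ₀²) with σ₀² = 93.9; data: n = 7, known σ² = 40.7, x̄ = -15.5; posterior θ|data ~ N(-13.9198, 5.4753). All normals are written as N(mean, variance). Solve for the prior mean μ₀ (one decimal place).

The posterior mean is a precision-weighted average: μ_n = (τ₀μ₀ + τ_data·x̄)/(τ₀+τ_data), with τ₀=1/σ₀² and τ_data=n/σ².
Here τ₀ = 1/93.9 = 0.010650 and τ_data = 7/40.7 = 0.171990, so τ_n = 0.182640.
Rearranging for μ₀: μ₀ = (μ_n·τ_n − τ_data·x̄)/τ₀ = (-13.9198·0.182640 − 0.171990·-15.5) / 0.010650 = 0.123533/0.010650 ≈ 11.6.

μ₀ = 11.6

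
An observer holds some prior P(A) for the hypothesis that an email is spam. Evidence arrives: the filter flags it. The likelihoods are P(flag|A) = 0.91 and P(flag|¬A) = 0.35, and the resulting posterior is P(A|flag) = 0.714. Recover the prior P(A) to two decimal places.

P(A) = 0.49

In odds form, posterior odds = prior odds × likelihood ratio, so prior odds = posterior odds ÷ LR.
Posterior odds = 0.714/(1−0.714) = 2.4965. LR = 0.91/0.35 = 2.6000.
Prior odds = 2.4965/2.6000 = 0.9602, so P(A) = 0.9602/(1+0.9602) ≈ 0.49.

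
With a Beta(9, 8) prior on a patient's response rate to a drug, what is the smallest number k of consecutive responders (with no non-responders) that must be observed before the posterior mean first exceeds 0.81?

k = 26

After k responders and 0 non-responders the posterior is Beta(9+k, 8), with mean (9+k)/(9+8+k).
Set (9+k)/(17+k) > 0.81 and solve: k > (0.81·17 − 9)/(1 − 0.81) = 25.105.
The smallest integer exceeding 25.105 is 26.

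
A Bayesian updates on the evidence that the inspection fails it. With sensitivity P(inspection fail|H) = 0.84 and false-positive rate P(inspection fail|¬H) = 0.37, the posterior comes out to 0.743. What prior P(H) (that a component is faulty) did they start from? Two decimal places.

P(H) = 0.56

Bayes' rule in odds form gives O(H|E) = O(H)·[P(E|H)/P(E|¬H)], hence O(H) = O(H|E)/LR.
Posterior odds = 0.743/(1−0.743) = 2.8911. LR = 0.84/0.37 = 2.2703.
Prior odds = 2.8911/2.2703 = 1.2734, so P(H) = 1.2734/(1+1.2734) ≈ 0.56.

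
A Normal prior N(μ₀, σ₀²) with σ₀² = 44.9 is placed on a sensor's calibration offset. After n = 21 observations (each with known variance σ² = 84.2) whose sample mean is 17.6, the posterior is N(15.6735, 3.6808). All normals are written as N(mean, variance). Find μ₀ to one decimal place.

The posterior mean is a precision-weighted average: μ_n = (τ₀μ₀ + τ_data·x̄)/(τ₀+τ_data), with τ₀=1/σ₀² and τ_data=n/σ².
Here τ₀ = 1/44.9 = 0.022272 and τ_data = 21/84.2 = 0.249406, so τ_n = 0.271678.
Rearranging for μ₀: μ₀ = (μ_n·τ_n − τ_data·x̄)/τ₀ = (15.6735·0.271678 − 0.249406·17.6) / 0.022272 = -0.131400/0.022272 ≈ -5.9.

μ₀ = -5.9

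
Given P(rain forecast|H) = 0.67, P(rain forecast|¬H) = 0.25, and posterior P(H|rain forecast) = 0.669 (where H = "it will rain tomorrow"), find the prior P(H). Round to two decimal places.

In odds form, posterior odds = prior odds × likelihood ratio, so prior odds = posterior odds ÷ LR.
Posterior odds = 0.669/(1−0.669) = 2.0211. LR = 0.67/0.25 = 2.6800.
Prior odds = 2.0211/2.6800 = 0.7541, so P(H) = 0.7541/(1+0.7541) ≈ 0.43.

P(H) = 0.43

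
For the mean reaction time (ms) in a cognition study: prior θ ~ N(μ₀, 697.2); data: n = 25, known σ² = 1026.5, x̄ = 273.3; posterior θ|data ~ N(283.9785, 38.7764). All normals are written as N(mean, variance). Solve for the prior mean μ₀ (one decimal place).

With known observation variance, the Normal–Normal posterior has precision τ_n = τ₀ + n/σ² and mean μ_n = (τ₀μ₀ + (n/σ²)x̄)/τ_n.
Here τ₀ = 1/697.2 = 0.001434 and τ_data = 25/1026.5 = 0.024355, so τ_n = 0.025789.
Rearranging for μ₀: μ₀ = (μ_n·τ_n − τ_data·x̄)/τ₀ = (283.9785·0.025789 − 0.024355·273.3) / 0.001434 = 0.667300/0.001434 ≈ 465.3.

μ₀ = 465.3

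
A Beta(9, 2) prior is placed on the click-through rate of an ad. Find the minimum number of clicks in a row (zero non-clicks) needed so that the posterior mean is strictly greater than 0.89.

After k clicks and 0 non-clicks the posterior is Beta(9+k, 2), with mean (9+k)/(9+2+k).
Set (9+k)/(11+k) > 0.89 and solve: k > (0.89·11 − 9)/(1 − 0.89) = 7.182.
The smallest integer exceeding 7.182 is 8.

k = 8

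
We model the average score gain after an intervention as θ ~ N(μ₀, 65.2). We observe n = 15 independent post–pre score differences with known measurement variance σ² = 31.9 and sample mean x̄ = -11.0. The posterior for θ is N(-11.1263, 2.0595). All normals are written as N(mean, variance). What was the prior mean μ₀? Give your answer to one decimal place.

μ₀ = -15.0

With known observation variance, the Normal–Normal posterior has precision τ_n = τ₀ + n/σ² and mean μ_n = (τ₀μ₀ + (n/σ²)x̄)/τ_n.
Here τ₀ = 1/65.2 = 0.015337 and τ_data = 15/31.9 = 0.470219, so τ_n = 0.485556.
Rearranging for μ₀: μ₀ = (μ_n·τ_n − τ_data·x̄)/τ₀ = (-11.1263·0.485556 − 0.470219·-11.0) / 0.015337 = -0.230033/0.015337 ≈ -15.0.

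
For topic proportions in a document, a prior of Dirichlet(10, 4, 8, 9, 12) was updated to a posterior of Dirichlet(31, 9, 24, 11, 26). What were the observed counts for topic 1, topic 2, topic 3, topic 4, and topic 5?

counts (21, 5, 16, 2, 14)

For a Dirichlet(α) prior with multinomial counts c, the posterior is Dirichlet(α + c) componentwise.
Counts are posterior − prior componentwise: 31−10=21, 9−4=5, 24−8=16, 11−9=2, 26−12=14.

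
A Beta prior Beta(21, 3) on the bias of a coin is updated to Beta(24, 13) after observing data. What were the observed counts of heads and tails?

3 heads and 10 tails

Under Beta–binomial conjugacy the posterior parameters are (α+s, β+f).
Match parameters: s=24−21=3, f=13−3=10.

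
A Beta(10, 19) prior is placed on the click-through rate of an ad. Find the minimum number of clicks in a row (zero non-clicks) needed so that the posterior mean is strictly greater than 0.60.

After k clicks and 0 non-clicks the posterior is Beta(10+k, 19), with mean (10+k)/(10+19+k).
Set (10+k)/(29+k) > 0.60 and solve: k > (0.60·29 − 10)/(1 − 0.60) = 18.500.
The smallest integer exceeding 18.500 is 19.

k = 19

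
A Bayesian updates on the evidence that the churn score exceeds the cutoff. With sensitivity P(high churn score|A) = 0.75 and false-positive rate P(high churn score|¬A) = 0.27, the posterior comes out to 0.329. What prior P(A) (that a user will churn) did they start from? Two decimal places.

Bayes' rule in odds form gives O(A|E) = O(A)·[P(E|A)/P(E|¬A)], hence O(A) = O(A|E)/LR.
Posterior odds = 0.329/(1−0.329) = 0.4903. LR = 0.75/0.27 = 2.7778.
Prior odds = 0.4903/2.7778 = 0.1765, so P(A) = 0.1765/(1+0.1765) ≈ 0.15.

P(A) = 0.15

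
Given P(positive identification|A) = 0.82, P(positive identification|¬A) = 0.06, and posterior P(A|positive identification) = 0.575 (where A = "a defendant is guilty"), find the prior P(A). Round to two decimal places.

Bayes' rule in odds form gives O(A|E) = O(A)·[P(E|A)/P(E|¬A)], hence O(A) = O(A|E)/LR.
Posterior odds = 0.575/(1−0.575) = 1.3529. LR = 0.82/0.06 = 13.6667.
Prior odds = 1.3529/13.6667 = 0.0990, so P(A) = 0.0990/(1+0.0990) ≈ 0.09.

P(A) = 0.09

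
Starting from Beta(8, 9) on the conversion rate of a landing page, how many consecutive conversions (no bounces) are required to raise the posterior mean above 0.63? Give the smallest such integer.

After k conversions and 0 bounces the posterior is Beta(8+k, 9), with mean (8+k)/(8+9+k).
Set (8+k)/(17+k) > 0.63 and solve: k > (0.63·17 − 8)/(1 − 0.63) = 7.324.
The smallest integer exceeding 7.324 is 8.

k = 8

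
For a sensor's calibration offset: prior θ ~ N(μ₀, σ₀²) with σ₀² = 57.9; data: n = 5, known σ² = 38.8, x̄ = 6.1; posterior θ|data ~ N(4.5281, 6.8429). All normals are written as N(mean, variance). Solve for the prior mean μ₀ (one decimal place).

μ₀ = -7.2

The posterior mean is a precision-weighted average: μ_n = (τ₀μ₀ + τ_data·x̄)/(τ₀+τ_data), with τ₀=1/σ₀² and τ_data=n/σ².
Here τ₀ = 1/57.9 = 0.017271 and τ_data = 5/38.8 = 0.128866, so τ_n = 0.146137.
Rearranging for μ₀: μ₀ = (μ_n·τ_n − τ_data·x̄)/τ₀ = (4.5281·0.146137 − 0.128866·6.1) / 0.017271 = -0.124360/0.017271 ≈ -7.2.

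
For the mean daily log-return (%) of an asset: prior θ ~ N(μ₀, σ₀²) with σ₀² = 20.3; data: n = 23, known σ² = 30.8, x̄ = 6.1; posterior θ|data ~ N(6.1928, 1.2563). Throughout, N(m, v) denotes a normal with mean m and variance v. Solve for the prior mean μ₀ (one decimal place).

μ₀ = 7.6

The posterior mean is a precision-weighted average: μ_n = (τ₀μ₀ + τ_data·x̄)/(τ₀+τ_data), with τ₀=1/σ₀² and τ_data=n/σ².
Here τ₀ = 1/20.3 = 0.049261 and τ_data = 23/30.8 = 0.746753, so τ_n = 0.796014.
Rearranging for μ₀: μ₀ = (μ_n·τ_n − τ_data·x̄)/τ₀ = (6.1928·0.796014 − 0.746753·6.1) / 0.049261 = 0.374362/0.049261 ≈ 7.6.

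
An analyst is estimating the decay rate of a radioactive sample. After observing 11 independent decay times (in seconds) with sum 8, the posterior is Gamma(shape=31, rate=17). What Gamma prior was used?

Gamma(shape=20, rate=9)

Gamma–exponential conjugacy: posterior shape = α + n, posterior rate = β + Σtᵢ.
So α = 31 − 11 = 20 and β = 17 − 8 = 9.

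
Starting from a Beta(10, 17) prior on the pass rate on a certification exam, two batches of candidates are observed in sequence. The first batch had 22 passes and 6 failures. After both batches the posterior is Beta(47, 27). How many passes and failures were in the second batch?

15 passes and 4 failures

Sequential conjugate updates are equivalent to a single update on the pooled data, so total successes = posterior α − prior α and total failures = posterior β − prior β.
Total across both batches: 47−10=37 passes, 27−17=10 failures.
Subtract the first batch: 37−22=15 passes and 10−6=4 failures.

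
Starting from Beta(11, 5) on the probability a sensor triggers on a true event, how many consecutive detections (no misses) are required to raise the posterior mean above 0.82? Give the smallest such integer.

After k detections and 0 misses the posterior is Beta(11+k, 5), with mean (11+k)/(11+5+k).
Set (11+k)/(16+k) > 0.82 and solve: k > (0.82·16 − 11)/(1 − 0.82) = 11.778.
The smallest integer exceeding 11.778 is 12, and checking k=12: (23)/(28) = 0.8214 > 0.82.

k = 12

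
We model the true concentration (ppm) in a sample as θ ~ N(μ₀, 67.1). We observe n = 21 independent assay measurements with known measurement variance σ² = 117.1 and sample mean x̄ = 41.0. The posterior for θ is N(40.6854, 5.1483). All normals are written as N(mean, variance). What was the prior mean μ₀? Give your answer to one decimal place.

μ₀ = 36.9

The posterior mean is a precision-weighted average: μ_n = (τ₀μ₀ + τ_data·x̄)/(τ₀+τ_data), with τ₀=1/σ₀² and τ_data=n/σ².
Here τ₀ = 1/67.1 = 0.014903 and τ_data = 21/117.1 = 0.179334, so τ_n = 0.194237.
Rearranging for μ₀: μ₀ = (μ_n·τ_n − τ_data·x̄)/τ₀ = (40.6854·0.194237 − 0.179334·41.0) / 0.014903 = 0.549916/0.014903 ≈ 36.9.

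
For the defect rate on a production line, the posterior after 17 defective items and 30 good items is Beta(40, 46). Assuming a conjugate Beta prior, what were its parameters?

Beta(23, 16)

Under Beta–binomial conjugacy the posterior parameters are (a+s, b+f).
So a = 40 − 17 = 23 and b = 46 − 30 = 16.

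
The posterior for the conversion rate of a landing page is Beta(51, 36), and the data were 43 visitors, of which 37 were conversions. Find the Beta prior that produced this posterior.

A Beta(α, β) prior with s successes and f failures in binomial data gives a Beta(α+s, β+f) posterior.
Subtract the data counts: 51−37=14, 36−6=30.

Beta(14, 30)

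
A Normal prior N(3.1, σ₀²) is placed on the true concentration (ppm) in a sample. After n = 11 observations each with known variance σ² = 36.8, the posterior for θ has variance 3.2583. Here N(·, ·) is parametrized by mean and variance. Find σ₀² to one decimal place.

For the Normal–Normal model with known σ², precisions add: τ_n = τ₀ + n/σ².
So 1/σ₀² = 1/3.2583 − 11/36.8 = 0.306909 − 0.298913 = 0.007996.
Hence σ₀² = 1/0.007996 ≈ 125.1.

σ₀² = 125.1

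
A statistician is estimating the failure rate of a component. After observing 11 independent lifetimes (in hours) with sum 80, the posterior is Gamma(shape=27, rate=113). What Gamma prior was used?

For an exponential likelihood with a Gamma(α, β) prior on the rate, n observations with total T give posterior Gamma(α+n, β+T).
So α = 27 − 11 = 16 and β = 113 − 80 = 33.

Gamma(shape=16, rate=33)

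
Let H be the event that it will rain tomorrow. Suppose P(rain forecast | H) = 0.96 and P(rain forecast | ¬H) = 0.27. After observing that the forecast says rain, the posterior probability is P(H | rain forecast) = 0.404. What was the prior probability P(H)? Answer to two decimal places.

In odds form, posterior odds = prior odds × likelihood ratio, so prior odds = posterior odds ÷ LR.
Posterior odds = 0.404/(1−0.404) = 0.6779. LR = 0.96/0.27 = 3.5556.
Prior odds = 0.6779/3.5556 = 0.1907, so P(H) = 0.1907/(1+0.1907) ≈ 0.16.

P(H) = 0.16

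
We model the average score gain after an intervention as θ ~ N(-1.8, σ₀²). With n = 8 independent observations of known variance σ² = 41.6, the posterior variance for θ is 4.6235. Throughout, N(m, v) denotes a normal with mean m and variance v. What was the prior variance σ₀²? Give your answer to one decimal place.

For the Normal–Normal model with known σ², precisions add: τ_n = τ₀ + n/σ².
So 1/σ₀² = 1/4.6235 − 8/41.6 = 0.216286 − 0.192308 = 0.023978.
Hence σ₀² = 1/0.023978 ≈ 41.7.

σ₀² = 41.7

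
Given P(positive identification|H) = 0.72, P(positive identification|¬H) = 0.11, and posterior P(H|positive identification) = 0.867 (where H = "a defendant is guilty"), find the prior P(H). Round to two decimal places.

P(H) = 0.50

In odds form, posterior odds = prior odds × likelihood ratio, so prior odds = posterior odds ÷ LR.
Posterior odds = 0.867/(1−0.867) = 6.5188. LR = 0.72/0.11 = 6.5455.
Prior odds = 6.5188/6.5455 = 0.9959, so P(H) = 0.9959/(1+0.9959) ≈ 0.50.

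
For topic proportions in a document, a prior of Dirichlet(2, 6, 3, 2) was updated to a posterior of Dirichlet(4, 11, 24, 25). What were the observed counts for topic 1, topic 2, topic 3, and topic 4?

counts (2, 5, 21, 23)

For a Dirichlet(α) prior with multinomial counts c, the posterior is Dirichlet(α + c) componentwise.
Counts are posterior − prior componentwise: 4−2=2, 11−6=5, 24−3=21, 25−2=23.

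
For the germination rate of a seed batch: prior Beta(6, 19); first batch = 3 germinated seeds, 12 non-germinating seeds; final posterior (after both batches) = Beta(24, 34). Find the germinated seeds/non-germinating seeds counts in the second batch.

15 germinated seeds and 3 non-germinating seeds

Sequential conjugate updates are equivalent to a single update on the pooled data, so total successes = posterior α − prior α and total failures = posterior β − prior β.
Total across both batches: 24−6=18 germinated seeds, 34−19=15 non-germinating seeds.
Subtract the first batch: 18−3=15 germinated seeds and 15−12=3 non-germinating seeds.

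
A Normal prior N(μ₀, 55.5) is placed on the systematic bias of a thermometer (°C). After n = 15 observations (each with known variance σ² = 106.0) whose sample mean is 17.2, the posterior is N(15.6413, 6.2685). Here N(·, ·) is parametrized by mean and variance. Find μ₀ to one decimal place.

μ₀ = 3.4

The posterior mean is a precision-weighted average: μ_n = (τ₀μ₀ + τ_data·x̄)/(τ₀+τ_data), with τ₀=1/σ₀² and τ_data=n/σ².
Here τ₀ = 1/55.5 = 0.018018 and τ_data = 15/106.0 = 0.141509, so τ_n = 0.159527.
Rearranging for μ₀: μ₀ = (μ_n·τ_n − τ_data·x̄)/τ₀ = (15.6413·0.159527 − 0.141509·17.2) / 0.018018 = 0.061255/0.018018 ≈ 3.4.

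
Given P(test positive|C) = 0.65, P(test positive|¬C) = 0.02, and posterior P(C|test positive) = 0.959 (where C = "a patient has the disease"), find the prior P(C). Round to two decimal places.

P(C) = 0.42

Bayes' rule in odds form gives O(C|E) = O(C)·[P(E|C)/P(E|¬C)], hence O(C) = O(C|E)/LR.
Posterior odds = 0.959/(1−0.959) = 23.3902. LR = 0.65/0.02 = 32.5000.
Prior odds = 23.3902/32.5000 = 0.7197, so P(C) = 0.7197/(1+0.7197) ≈ 0.42.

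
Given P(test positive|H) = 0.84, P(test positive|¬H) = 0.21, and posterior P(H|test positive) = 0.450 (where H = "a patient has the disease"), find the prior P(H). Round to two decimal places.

Bayes' rule in odds form gives O(H|E) = O(H)·[P(E|H)/P(E|¬H)], hence O(H) = O(H|E)/LR.
Posterior odds = 0.450/(1−0.450) = 0.8182. LR = 0.84/0.21 = 4.0000.
Prior odds = 0.8182/4.0000 = 0.2046, so P(H) = 0.2046/(1+0.2046) ≈ 0.17.

P(H) = 0.17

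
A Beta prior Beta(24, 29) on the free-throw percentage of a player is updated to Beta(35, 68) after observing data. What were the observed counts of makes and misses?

Under Beta–binomial conjugacy the posterior parameters are (α+s, β+f).
Match parameters: s=35−24=11, f=68−29=39.

11 makes and 39 misses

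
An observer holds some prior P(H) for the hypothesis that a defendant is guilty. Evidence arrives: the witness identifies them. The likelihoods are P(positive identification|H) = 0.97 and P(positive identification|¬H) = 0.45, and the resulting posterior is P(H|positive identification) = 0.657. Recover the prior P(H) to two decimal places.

P(H) = 0.47

Bayes' rule in odds form gives O(H|E) = O(H)·[P(E|H)/P(E|¬H)], hence O(H) = O(H|E)/LR.
Posterior odds = 0.657/(1−0.657) = 1.9155. LR = 0.97/0.45 = 2.1556.
Prior odds = 1.9155/2.1556 = 0.8886, so P(H) = 0.8886/(1+0.8886) ≈ 0.47.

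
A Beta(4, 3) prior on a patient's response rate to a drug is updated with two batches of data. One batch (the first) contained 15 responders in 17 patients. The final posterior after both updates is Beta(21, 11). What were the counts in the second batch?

2 responders and 6 non-responders

Because Beta–binomial updating is additive in the counts, the combined data contributed (α_post−α_prior, β_post−β_prior) successes and failures.
Total across both batches: 21−4=17 responders, 11−3=8 non-responders.
Subtract the first batch: 17−15=2 responders and 8−2=6 non-responders.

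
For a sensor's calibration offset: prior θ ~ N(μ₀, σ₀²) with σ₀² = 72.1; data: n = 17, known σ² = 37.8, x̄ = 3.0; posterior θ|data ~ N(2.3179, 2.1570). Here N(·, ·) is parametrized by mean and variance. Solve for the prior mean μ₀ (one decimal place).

μ₀ = -19.8

The posterior mean is a precision-weighted average: μ_n = (τ₀μ₀ + τ_data·x̄)/(τ₀+τ_data), with τ₀=1/σ₀² and τ_data=n/σ².
Here τ₀ = 1/72.1 = 0.013870 and τ_data = 17/37.8 = 0.449735, so τ_n = 0.463605.
Rearranging for μ₀: μ₀ = (μ_n·τ_n − τ_data·x̄)/τ₀ = (2.3179·0.463605 − 0.449735·3.0) / 0.013870 = -0.274615/0.013870 ≈ -19.8.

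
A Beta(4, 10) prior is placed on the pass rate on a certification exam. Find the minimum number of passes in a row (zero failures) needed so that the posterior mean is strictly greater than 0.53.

k = 8

After k passes and 0 failures the posterior is Beta(4+k, 10), with mean (4+k)/(4+10+k).
Set (4+k)/(14+k) > 0.53 and solve: k > (0.53·14 − 4)/(1 − 0.53) = 7.277.
The smallest integer exceeding 7.277 is 8.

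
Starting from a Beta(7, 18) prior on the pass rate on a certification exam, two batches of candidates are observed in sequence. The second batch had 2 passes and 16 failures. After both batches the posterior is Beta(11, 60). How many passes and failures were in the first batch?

2 passes and 26 failures

Because Beta–binomial updating is additive in the counts, the combined data contributed (α_post−α_prior, β_post−β_prior) successes and failures.
Total across both batches: 11−7=4 passes, 60−18=42 failures.
Subtract the second batch: 4−2=2 passes and 42−16=26 failures.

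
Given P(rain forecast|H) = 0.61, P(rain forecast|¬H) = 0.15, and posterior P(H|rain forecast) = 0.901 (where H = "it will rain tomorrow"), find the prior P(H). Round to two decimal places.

P(H) = 0.69

Bayes' rule in odds form gives O(H|E) = O(H)·[P(E|H)/P(E|¬H)], hence O(H) = O(H|E)/LR.
Posterior odds = 0.901/(1−0.901) = 9.1010. LR = 0.61/0.15 = 4.0667.
Prior odds = 9.1010/4.0667 = 2.2379, so P(H) = 2.2379/(1+2.2379) ≈ 0.69.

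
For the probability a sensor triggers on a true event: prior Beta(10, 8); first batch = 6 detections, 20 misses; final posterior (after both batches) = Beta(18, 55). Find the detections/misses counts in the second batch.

Because Beta–binomial updating is additive in the counts, the combined data contributed (α_post−α_prior, β_post−β_prior) successes and failures.
Total across both batches: 18−10=8 detections, 55−8=47 misses.
Subtract the first batch: 8−6=2 detections and 47−20=27 misses.

2 detections and 27 misses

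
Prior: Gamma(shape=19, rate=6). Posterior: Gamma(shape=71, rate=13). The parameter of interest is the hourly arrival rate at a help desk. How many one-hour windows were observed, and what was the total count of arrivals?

Gamma–Poisson conjugacy: posterior shape = α + Σxᵢ, posterior rate = β + n.
Matching: Σxᵢ = 71 − 19 = 52 and n = 13 − 6 = 7.

n = 7 one-hour windows with total 52 arrivals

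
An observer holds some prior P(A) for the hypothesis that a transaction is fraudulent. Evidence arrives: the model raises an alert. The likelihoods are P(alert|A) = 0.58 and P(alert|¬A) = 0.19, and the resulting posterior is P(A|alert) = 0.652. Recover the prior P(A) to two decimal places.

Bayes' rule in odds form gives O(A|E) = O(A)·[P(E|A)/P(E|¬A)], hence O(A) = O(A|E)/LR.
Posterior odds = 0.652/(1−0.652) = 1.8736. LR = 0.58/0.19 = 3.0526.
Prior odds = 1.8736/3.0526 = 0.6138, so P(A) = 0.6138/(1+0.6138) ≈ 0.38.

P(A) = 0.38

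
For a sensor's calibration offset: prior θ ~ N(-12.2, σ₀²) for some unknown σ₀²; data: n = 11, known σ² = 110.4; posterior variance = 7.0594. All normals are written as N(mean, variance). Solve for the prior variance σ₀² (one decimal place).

Posterior precision equals prior precision plus data precision: 1/σ_n² = 1/σ₀² + n/σ².
So 1/σ₀² = 1/7.0594 − 11/110.4 = 0.141655 − 0.099638 = 0.042017.
Hence σ₀² = 1/0.042017 ≈ 23.8.

σ₀² = 23.8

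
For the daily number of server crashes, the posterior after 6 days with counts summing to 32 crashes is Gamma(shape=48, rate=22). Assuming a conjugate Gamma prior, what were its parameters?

Gamma–Poisson conjugacy: posterior shape = α + Σxᵢ, posterior rate = β + n.
So α = 48 − 32 = 16 and β = 22 − 6 = 16.

Gamma(shape=16, rate=16)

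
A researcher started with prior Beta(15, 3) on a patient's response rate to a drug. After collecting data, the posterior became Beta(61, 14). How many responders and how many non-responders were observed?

A Beta(α, β) prior with s successes and f failures in binomial data gives a Beta(α+s, β+f) posterior.
Match parameters: s=61−15=46, f=14−3=11.

46 responders and 11 non-responders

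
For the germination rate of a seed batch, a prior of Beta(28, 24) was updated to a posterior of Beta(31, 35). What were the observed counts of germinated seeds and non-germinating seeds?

A Beta(α, β) prior with s successes and f failures in binomial data gives a Beta(α+s, β+f) posterior.
Match parameters: s=31−28=3, f=35−24=11.

3 germinated seeds and 11 non-germinating seeds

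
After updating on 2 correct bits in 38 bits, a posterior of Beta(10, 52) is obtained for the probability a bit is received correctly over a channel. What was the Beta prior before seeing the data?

A Beta(α, β) prior with s successes and f failures in binomial data gives a Beta(α+s, β+f) posterior.
Subtract the data counts: 10−2=8, 52−36=16.

Beta(8, 16)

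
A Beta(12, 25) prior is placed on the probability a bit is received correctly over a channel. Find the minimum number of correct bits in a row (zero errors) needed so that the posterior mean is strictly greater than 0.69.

After k correct bits and 0 errors the posterior is Beta(12+k, 25), with mean (12+k)/(12+25+k).
Set (12+k)/(37+k) > 0.69 and solve: k > (0.69·37 − 12)/(1 − 0.69) = 43.645.
The smallest integer exceeding 43.645 is 44, and checking k=44: (56)/(81) = 0.6914 > 0.69.

k = 44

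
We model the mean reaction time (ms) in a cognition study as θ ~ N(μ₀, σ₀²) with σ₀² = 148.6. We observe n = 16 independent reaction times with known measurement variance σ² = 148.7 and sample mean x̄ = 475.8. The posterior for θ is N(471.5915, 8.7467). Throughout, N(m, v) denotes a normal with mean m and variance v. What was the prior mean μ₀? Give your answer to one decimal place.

The posterior mean is a precision-weighted average: μ_n = (τ₀μ₀ + τ_data·x̄)/(τ₀+τ_data), with τ₀=1/σ₀² and τ_data=n/σ².
Here τ₀ = 1/148.6 = 0.006729 and τ_data = 16/148.7 = 0.107599, so τ_n = 0.114328.
Rearranging for μ₀: μ₀ = (μ_n·τ_n − τ_data·x̄)/τ₀ = (471.5915·0.114328 − 0.107599·475.8) / 0.006729 = 2.720509/0.006729 ≈ 404.3.

μ₀ = 404.3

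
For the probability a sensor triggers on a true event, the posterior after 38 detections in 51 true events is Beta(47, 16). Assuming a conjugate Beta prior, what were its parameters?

A Beta(a, b) prior with s successes and f failures in binomial data gives a Beta(a+s, b+f) posterior.
Subtract the data counts: 47−38=9, 16−13=3.

Beta(9, 3)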